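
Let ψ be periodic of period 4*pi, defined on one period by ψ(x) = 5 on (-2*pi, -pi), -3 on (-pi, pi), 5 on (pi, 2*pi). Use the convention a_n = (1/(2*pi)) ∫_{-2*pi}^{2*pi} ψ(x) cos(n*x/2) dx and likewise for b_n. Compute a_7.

16/(7*pi)

a_7 = (1/(2*pi)) ∫_{-2*pi}^{2*pi} ψ(x) cos(7*x/2) dx.
ψ is even and cos(7*x/2) is even, so the integrand is even and a_7 = 1/pi ∫_0^{2*pi} ψ(x) cos(7*x/2) dx.
Split the integral at the breakpoints.
Directly, an antiderivative of (-3) cos(7*x/2) is -6*sin(7*x/2)/7; evaluating from 0 to pi: ∫_{0}^{pi} (-3) cos(7*x/2) dx = (6/7) - (0) = 6/7.
Directly, an antiderivative of (5) cos(7*x/2) is 10*sin(7*x/2)/7; evaluating from pi to 2*pi: ∫_{pi}^{2*pi} (5) cos(7*x/2) dx = (0) - (-10/7) = 10/7.
Summing the pieces and multiplying by (1/pi) gives a_7 = 16/(7*pi).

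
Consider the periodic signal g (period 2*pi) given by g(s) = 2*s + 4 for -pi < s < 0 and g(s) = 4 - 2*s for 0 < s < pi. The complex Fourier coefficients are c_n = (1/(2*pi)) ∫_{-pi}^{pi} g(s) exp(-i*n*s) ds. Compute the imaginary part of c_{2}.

0

Since g is real-valued, Im(c_{2}) = -(1/(2*pi)) ∫_{-pi}^{pi} g(s) sin(2*s) ds = -b_{2}/2.
(g is even, so the integrand is odd over a symmetric interval and the integral vanishes.)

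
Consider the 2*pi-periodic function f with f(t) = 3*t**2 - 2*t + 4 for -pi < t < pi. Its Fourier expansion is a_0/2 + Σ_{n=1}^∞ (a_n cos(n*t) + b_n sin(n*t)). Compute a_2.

a_2 = 1/pi ∫_{-pi}^{pi} f(t) cos(2*t) dt.
Integrating by parts twice (tabular method), an antiderivative of (3*t**2 - 2*t + 4) cos(2*t) is 3*t**2*sin(2*t)/2 - t*sin(2*t) + 3*t*cos(2*t)/2 + 5*sin(2*t)/4 - cos(2*t)/2; evaluating from -pi to pi: ∫_{-pi}^{pi} (3*t**2 - 2*t + 4) cos(2*t) dt = (-1/2 + 3*pi/2) - (-3*pi/2 - 1/2) = 3*pi.
Hence a_2 = (1/pi)·(3*pi) = 3.

3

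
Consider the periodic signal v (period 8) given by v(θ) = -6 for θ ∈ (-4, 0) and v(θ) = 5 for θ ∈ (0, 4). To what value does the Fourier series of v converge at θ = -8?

θ = -8 differs from θ = 0 by -1 full period(s), and the series is 8-periodic.
At θ = 0 the one-sided limits are v(0^-) = -6 and v(0^+) = 5.
By Dirichlet's theorem the series converges to their average, [(-6) + (5)]/2 = -1/2.

-1/2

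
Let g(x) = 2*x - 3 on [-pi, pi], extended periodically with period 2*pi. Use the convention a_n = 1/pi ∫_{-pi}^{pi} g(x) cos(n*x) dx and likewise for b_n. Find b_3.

4/3

b_3 = 1/pi ∫_{-pi}^{pi} g(x) sin(3*x) dx.
Integrating by parts (boundary term plus one more integral), an antiderivative of (2*x - 3) sin(3*x) is -2*x*cos(3*x)/3 + 2*sin(3*x)/9 + cos(3*x); evaluating from -pi to pi: ∫_{-pi}^{pi} (2*x - 3) sin(3*x) dx = (-1 + 2*pi/3) - (-2*pi/3 - 1) = 4*pi/3.
Hence b_3 = (1/pi)·(4*pi/3) = 4/3.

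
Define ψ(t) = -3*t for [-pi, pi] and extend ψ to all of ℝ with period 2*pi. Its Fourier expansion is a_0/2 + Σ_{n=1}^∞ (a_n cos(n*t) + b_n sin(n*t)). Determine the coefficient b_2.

3

b_2 = 1/pi ∫_{-pi}^{pi} ψ(t) sin(2*t) dt.
ψ is odd and sin(2*t) is odd, so the integrand is even and b_2 = 2/pi ∫_0^{pi} ψ(t) sin(2*t) dt.
Integrating by parts (boundary term plus one more integral), an antiderivative of (-3*t) sin(2*t) is 3*t*cos(2*t)/2 - 3*sin(2*t)/4; evaluating from 0 to pi: ∫_{0}^{pi} (-3*t) sin(2*t) dt = (3*pi/2) - (0) = 3*pi/2.
Hence b_2 = (2/pi)·(3*pi/2) = 3.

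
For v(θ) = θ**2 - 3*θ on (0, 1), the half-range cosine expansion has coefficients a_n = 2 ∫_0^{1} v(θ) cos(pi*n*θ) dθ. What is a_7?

a_7 = 2 ∫_0^{1} (θ**2 - 3*θ) cos(7*pi*θ) dθ.
Integrating by parts twice (tabular method), an antiderivative of (θ**2 - 3*θ) cos(7*pi*θ) is θ**2*sin(7*pi*θ)/(7*pi) - 3*θ*sin(7*pi*θ)/(7*pi) + 2*θ*cos(7*pi*θ)/(49*pi**2) - 2*sin(7*pi*θ)/(343*pi**3) - 3*cos(7*pi*θ)/(49*pi**2); evaluating from 0 to 1: ∫_{0}^{1} (θ**2 - 3*θ) cos(7*pi*θ) dθ = (1/(49*pi**2)) - (-3/(49*pi**2)) = 4/(49*pi**2).
Hence a_7 = 2·(4/(49*pi**2)) = 8/(49*pi**2).

8/(49*pi**2)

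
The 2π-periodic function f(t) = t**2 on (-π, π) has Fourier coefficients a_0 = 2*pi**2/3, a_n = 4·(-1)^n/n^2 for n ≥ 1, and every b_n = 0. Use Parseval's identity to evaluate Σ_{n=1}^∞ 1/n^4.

pi**4/90

Parseval: a_0^2/2 + Σ a_n^2 = (1/π) ∫_{-π}^{π} f(t)^2 dt = 2*pi**4/5.
Subtract a_0^2/2 = 2*pi**4/9: Σ a_n^2 = 8*pi**4/45.
Since a_n^2 = 16/n^4, Σ 1/n^4 = pi**4/90.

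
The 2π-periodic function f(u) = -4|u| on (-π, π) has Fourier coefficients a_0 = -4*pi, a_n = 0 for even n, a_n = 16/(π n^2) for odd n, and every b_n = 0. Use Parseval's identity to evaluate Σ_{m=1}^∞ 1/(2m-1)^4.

Parseval: a_0^2/2 + Σ a_n^2 = (1/π) ∫_{-π}^{π} f(u)^2 du = 32*pi**2/3.
Subtract a_0^2/2 = 8*pi**2: Σ a_n^2 = 8*pi**2/3.
Only odd n contribute, with a_n^2 = 256/(π^2 n^4), so Σ_{m≥1} 1/(2m-1)^4 = π^2·(8*pi**2/3)/256 = pi**4/96.

pi**4/96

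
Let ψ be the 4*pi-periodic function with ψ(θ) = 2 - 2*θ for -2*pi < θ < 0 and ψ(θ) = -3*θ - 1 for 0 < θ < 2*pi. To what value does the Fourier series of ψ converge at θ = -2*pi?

At θ = -2*pi the one-sided limits are ψ(-2*pi^-) = -6*pi - 1 and ψ(-2*pi^+) = 2 + 4*pi.
By Dirichlet's theorem the series converges to their average, [(-6*pi - 1) + (2 + 4*pi)]/2 = 1/2 - pi.

1/2 - pi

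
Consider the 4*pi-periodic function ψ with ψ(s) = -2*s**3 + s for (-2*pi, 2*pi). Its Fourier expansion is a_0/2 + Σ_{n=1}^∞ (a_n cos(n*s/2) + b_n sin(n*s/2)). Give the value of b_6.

b_6 = (1/(2*pi)) ∫_{-2*pi}^{2*pi} ψ(s) sin(3*s) ds.
ψ is odd and sin(3*s) is odd, so the integrand is even and b_6 = 1/pi ∫_0^{2*pi} ψ(s) sin(3*s) ds.
Integrating by parts three times (tabular method), an antiderivative of (-2*s**3 + s) sin(3*s) is 2*s**3*cos(3*s)/3 - 2*s**2*sin(3*s)/3 - 7*s*cos(3*s)/9 + 7*sin(3*s)/27; evaluating from 0 to 2*pi: ∫_{0}^{2*pi} (-2*s**3 + s) sin(3*s) ds = (2*pi*(-7 + 24*pi**2)/9) - (0) = 2*pi*(-7 + 24*pi**2)/9.
Hence b_6 = (1/pi)·(2*pi*(-7 + 24*pi**2)/9) = -14/9 + 16*pi**2/3.

-14/9 + 16*pi**2/3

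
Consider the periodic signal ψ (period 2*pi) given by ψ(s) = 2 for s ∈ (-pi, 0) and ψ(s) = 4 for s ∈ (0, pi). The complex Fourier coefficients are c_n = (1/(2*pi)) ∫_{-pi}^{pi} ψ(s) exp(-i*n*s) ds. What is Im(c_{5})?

Since ψ is real-valued, Im(c_{5}) = -(1/(2*pi)) ∫_{-pi}^{pi} ψ(s) sin(5*s) ds = -b_{5}/2.
Split the integral at the breakpoints.
Directly, an antiderivative of (2) sin(5*s) is -2*cos(5*s)/5; evaluating from -pi to 0: ∫_{-pi}^{0} (2) sin(5*s) ds = (-2/5) - (2/5) = -4/5.
Directly, an antiderivative of (4) sin(5*s) is -4*cos(5*s)/5; evaluating from 0 to pi: ∫_{0}^{pi} (4) sin(5*s) ds = (4/5) - (-4/5) = 8/5.
So ∫_{-pi}^{pi} ψ(s) sin(5*s) ds = 4/5.
Hence Im(c_{5}) = (-1/(2*pi))·(4/5) = -2/(5*pi).

-2/(5*pi)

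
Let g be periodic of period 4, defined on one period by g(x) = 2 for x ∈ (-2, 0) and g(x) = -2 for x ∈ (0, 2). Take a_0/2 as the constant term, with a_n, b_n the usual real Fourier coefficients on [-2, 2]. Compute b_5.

-8/(5*pi)

b_5 = 1/2 ∫_{-2}^{2} g(x) sin(5*pi*x/2) dx.
g is odd and sin(5*pi*x/2) is odd, so the integrand is even and b_5 = ∫_0^{2} g(x) sin(5*pi*x/2) dx.
Directly, an antiderivative of (-2) sin(5*pi*x/2) is 4*cos(5*pi*x/2)/(5*pi); evaluating from 0 to 2: ∫_{0}^{2} (-2) sin(5*pi*x/2) dx = (-4/(5*pi)) - (4/(5*pi)) = -8/(5*pi).
Hence b_5 = -8/(5*pi).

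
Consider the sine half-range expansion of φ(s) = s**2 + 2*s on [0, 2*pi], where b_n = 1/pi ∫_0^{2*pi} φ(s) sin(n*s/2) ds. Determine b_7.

8*(-4 + 49*pi + 49*pi**2)/(343*pi)

b_7 = 1/pi ∫_0^{2*pi} (s**2 + 2*s) sin(7*s/2) ds.
Integrating by parts twice (tabular method), an antiderivative of (s**2 + 2*s) sin(7*s/2) is -2*s**2*cos(7*s/2)/7 + 8*s*sin(7*s/2)/49 - 4*s*cos(7*s/2)/7 + 8*sin(7*s/2)/49 + 16*cos(7*s/2)/343; evaluating from 0 to 2*pi: ∫_{0}^{2*pi} (s**2 + 2*s) sin(7*s/2) ds = (-16/343 + 8*pi/7 + 8*pi**2/7) - (16/343) = -32/343 + 8*pi/7 + 8*pi**2/7.
Hence b_7 = (1/pi)·(-32/343 + 8*pi/7 + 8*pi**2/7) = 8*(-4 + 49*pi + 49*pi**2)/(343*pi).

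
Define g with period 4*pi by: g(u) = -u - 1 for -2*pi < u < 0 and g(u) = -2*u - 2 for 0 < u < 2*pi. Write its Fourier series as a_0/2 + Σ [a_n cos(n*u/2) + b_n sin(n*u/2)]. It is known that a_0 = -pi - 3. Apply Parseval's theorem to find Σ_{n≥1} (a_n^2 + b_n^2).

1/2 + 3*pi + 37*pi**2/6

Parseval: a_0^2/2 + Σ_{n≥1} (a_n^2+b_n^2) = (1/(2*pi)) ∫_{-2*pi}^{2*pi} g(u)^2 du = 5 + 6*pi + 20*pi**2/3.
Subtract a_0^2/2 = (3 + pi)**2/2: Σ (a_n^2+b_n^2) = 1/2 + 3*pi + 37*pi**2/6.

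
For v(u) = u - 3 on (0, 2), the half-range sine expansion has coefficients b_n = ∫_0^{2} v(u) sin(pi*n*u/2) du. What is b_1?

b_1 = ∫_0^{2} (u - 3) sin(pi*u/2) du.
Integrating by parts (boundary term plus one more integral), an antiderivative of (u - 3) sin(pi*u/2) is -2*u*cos(pi*u/2)/pi + 4*sin(pi*u/2)/pi**2 + 6*cos(pi*u/2)/pi; evaluating from 0 to 2: ∫_{0}^{2} (u - 3) sin(pi*u/2) du = (-2/pi) - (6/pi) = -8/pi.
Hence b_1 = -8/pi.

-8/pi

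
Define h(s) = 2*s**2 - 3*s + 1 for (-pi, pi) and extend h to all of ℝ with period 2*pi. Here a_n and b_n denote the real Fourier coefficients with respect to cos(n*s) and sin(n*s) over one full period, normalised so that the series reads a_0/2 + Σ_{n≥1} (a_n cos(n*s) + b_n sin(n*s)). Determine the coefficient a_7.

-8/49

a_7 = 1/pi ∫_{-pi}^{pi} h(s) cos(7*s) ds.
Integrating by parts twice (tabular method), an antiderivative of (2*s**2 - 3*s + 1) cos(7*s) is 2*s**2*sin(7*s)/7 - 3*s*sin(7*s)/7 + 4*s*cos(7*s)/49 + 45*sin(7*s)/343 - 3*cos(7*s)/49; evaluating from -pi to pi: ∫_{-pi}^{pi} (2*s**2 - 3*s + 1) cos(7*s) ds = (3/49 - 4*pi/49) - (3/49 + 4*pi/49) = -8*pi/49.
Hence a_7 = (1/pi)·(-8*pi/49) = -8/49.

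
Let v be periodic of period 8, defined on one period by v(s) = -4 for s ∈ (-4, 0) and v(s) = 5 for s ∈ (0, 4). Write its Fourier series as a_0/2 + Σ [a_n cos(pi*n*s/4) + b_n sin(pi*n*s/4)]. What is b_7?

18/(7*pi)

b_7 = 1/4 ∫_{-4}^{4} v(s) sin(7*pi*s/4) ds.
Split the integral at the breakpoints.
Directly, an antiderivative of (-4) sin(7*pi*s/4) is 16*cos(7*pi*s/4)/(7*pi); evaluating from -4 to 0: ∫_{-4}^{0} (-4) sin(7*pi*s/4) ds = (16/(7*pi)) - (-16/(7*pi)) = 32/(7*pi).
Directly, an antiderivative of (5) sin(7*pi*s/4) is -20*cos(7*pi*s/4)/(7*pi); evaluating from 0 to 4: ∫_{0}^{4} (5) sin(7*pi*s/4) ds = (20/(7*pi)) - (-20/(7*pi)) = 40/(7*pi).
Summing the pieces and multiplying by (1/4) gives b_7 = 18/(7*pi).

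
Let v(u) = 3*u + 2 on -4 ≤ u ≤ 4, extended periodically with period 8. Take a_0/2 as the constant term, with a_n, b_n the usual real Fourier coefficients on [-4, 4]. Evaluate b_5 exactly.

b_5 = 1/4 ∫_{-4}^{4} v(u) sin(5*pi*u/4) du.
Integrating by parts (boundary term plus one more integral), an antiderivative of (3*u + 2) sin(5*pi*u/4) is -12*u*cos(5*pi*u/4)/(5*pi) + 48*sin(5*pi*u/4)/(25*pi**2) - 8*cos(5*pi*u/4)/(5*pi); evaluating from -4 to 4: ∫_{-4}^{4} (3*u + 2) sin(5*pi*u/4) du = (56/(5*pi)) - (-8/pi) = 96/(5*pi).
Hence b_5 = (1/4)·(96/(5*pi)) = 24/(5*pi).

24/(5*pi)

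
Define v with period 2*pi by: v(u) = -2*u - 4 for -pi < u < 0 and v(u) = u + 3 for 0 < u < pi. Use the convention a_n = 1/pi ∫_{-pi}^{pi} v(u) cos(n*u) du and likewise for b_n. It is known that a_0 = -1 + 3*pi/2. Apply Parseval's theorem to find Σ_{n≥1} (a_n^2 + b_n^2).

Parseval: a_0^2/2 + Σ_{n≥1} (a_n^2+b_n^2) = 1/pi ∫_{-pi}^{pi} v(u)^2 du = -5*pi + 5*pi**2/3 + 25.
Subtract a_0^2/2 = (2 - 3*pi)**2/8: Σ (a_n^2+b_n^2) = -7*pi/2 + 13*pi**2/24 + 49/2.

-7*pi/2 + 13*pi**2/24 + 49/2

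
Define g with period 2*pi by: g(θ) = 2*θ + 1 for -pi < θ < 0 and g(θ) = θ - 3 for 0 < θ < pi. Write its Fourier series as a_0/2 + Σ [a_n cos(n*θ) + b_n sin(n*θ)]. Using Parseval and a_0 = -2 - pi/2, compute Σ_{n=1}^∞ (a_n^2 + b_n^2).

Parseval: a_0^2/2 + Σ_{n≥1} (a_n^2+b_n^2) = 1/pi ∫_{-pi}^{pi} g(θ)^2 dθ = -5*pi + 10 + 5*pi**2/3.
Subtract a_0^2/2 = (pi + 4)**2/8: Σ (a_n^2+b_n^2) = -6*pi + 8 + 37*pi**2/24.

-6*pi + 8 + 37*pi**2/24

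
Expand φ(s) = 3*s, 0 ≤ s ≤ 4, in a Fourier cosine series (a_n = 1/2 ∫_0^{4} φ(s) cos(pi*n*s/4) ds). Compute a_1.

-48/pi**2

a_1 = 1/2 ∫_0^{4} (3*s) cos(pi*s/4) ds.
Integrating by parts (boundary term plus one more integral), an antiderivative of (3*s) cos(pi*s/4) is 12*s*sin(pi*s/4)/pi + 48*cos(pi*s/4)/pi**2; evaluating from 0 to 4: ∫_{0}^{4} (3*s) cos(pi*s/4) ds = (-48/pi**2) - (48/pi**2) = -96/pi**2.
Hence a_1 = (1/2)·(-96/pi**2) = -48/pi**2.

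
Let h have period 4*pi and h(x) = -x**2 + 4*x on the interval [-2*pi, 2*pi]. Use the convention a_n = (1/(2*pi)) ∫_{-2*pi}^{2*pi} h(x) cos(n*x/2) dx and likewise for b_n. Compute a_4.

a_4 = (1/(2*pi)) ∫_{-2*pi}^{2*pi} h(x) cos(2*x) dx.
Integrating by parts twice (tabular method), an antiderivative of (-x**2 + 4*x) cos(2*x) is -x**2*sin(2*x)/2 + 2*x*sin(2*x) - x*cos(2*x)/2 + sin(2*x)/4 + cos(2*x); evaluating from -2*pi to 2*pi: ∫_{-2*pi}^{2*pi} (-x**2 + 4*x) cos(2*x) dx = (1 - pi) - (1 + pi) = -2*pi.
Hence a_4 = (1/(2*pi))·(-2*pi) = -1.

-1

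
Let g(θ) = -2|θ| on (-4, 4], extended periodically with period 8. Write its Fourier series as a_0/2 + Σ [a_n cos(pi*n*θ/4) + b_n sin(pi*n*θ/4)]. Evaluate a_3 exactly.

a_3 = 1/4 ∫_{-4}^{4} g(θ) cos(3*pi*θ/4) dθ.
g is even and cos(3*pi*θ/4) is even, so the integrand is even and a_3 = 1/2 ∫_0^{4} g(θ) cos(3*pi*θ/4) dθ.
Integrating by parts (boundary term plus one more integral), an antiderivative of (-2*θ) cos(3*pi*θ/4) is -8*θ*sin(3*pi*θ/4)/(3*pi) - 32*cos(3*pi*θ/4)/(9*pi**2); evaluating from 0 to 4: ∫_{0}^{4} (-2*θ) cos(3*pi*θ/4) dθ = (32/(9*pi**2)) - (-32/(9*pi**2)) = 64/(9*pi**2).
Hence a_3 = (1/2)·(64/(9*pi**2)) = 32/(9*pi**2).

32/(9*pi**2)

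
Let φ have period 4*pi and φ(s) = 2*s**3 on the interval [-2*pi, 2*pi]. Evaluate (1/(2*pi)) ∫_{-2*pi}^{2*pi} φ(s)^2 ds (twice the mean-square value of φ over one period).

512*pi**6/7

(1/(2*pi)) ∫_{-2*pi}^{2*pi} φ(s)^2 ds = (1/(2*pi)) · (1024*pi**7/7) = 512*pi**6/7.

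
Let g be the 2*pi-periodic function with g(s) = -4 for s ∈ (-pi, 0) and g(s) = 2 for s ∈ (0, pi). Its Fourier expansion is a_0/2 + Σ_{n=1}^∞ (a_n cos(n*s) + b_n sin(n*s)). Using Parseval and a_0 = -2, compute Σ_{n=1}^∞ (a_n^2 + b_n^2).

18

Parseval: a_0^2/2 + Σ_{n≥1} (a_n^2+b_n^2) = 1/pi ∫_{-pi}^{pi} g(s)^2 ds = 20.
Subtract a_0^2/2 = 2: Σ (a_n^2+b_n^2) = 18.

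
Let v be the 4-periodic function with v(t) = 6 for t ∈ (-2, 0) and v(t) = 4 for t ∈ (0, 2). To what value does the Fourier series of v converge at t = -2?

At t = -2 the one-sided limits are v(-2^-) = 4 and v(-2^+) = 6.
By Dirichlet's theorem the series converges to their average, [(4) + (6)]/2 = 5.

5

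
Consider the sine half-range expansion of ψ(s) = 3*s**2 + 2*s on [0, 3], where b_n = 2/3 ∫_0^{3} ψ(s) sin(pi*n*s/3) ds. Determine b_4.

b_4 = 2/3 ∫_0^{3} (3*s**2 + 2*s) sin(4*pi*s/3) ds.
Integrating by parts twice (tabular method), an antiderivative of (3*s**2 + 2*s) sin(4*pi*s/3) is -9*s**2*cos(4*pi*s/3)/(4*pi) + 27*s*sin(4*pi*s/3)/(8*pi**2) - 3*s*cos(4*pi*s/3)/(2*pi) + 9*sin(4*pi*s/3)/(8*pi**2) + 81*cos(4*pi*s/3)/(32*pi**3); evaluating from 0 to 3: ∫_{0}^{3} (3*s**2 + 2*s) sin(4*pi*s/3) ds = (9*(9 - 88*pi**2)/(32*pi**3)) - (81/(32*pi**3)) = -99/(4*pi).
Hence b_4 = (2/3)·(-99/(4*pi)) = -33/(2*pi).

-33/(2*pi)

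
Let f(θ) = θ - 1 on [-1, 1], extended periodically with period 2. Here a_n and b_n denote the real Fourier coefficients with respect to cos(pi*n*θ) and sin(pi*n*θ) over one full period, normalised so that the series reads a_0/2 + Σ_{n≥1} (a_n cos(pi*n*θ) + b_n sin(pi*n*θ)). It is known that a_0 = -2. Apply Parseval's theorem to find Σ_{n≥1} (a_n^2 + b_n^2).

2/3

Parseval: a_0^2/2 + Σ_{n≥1} (a_n^2+b_n^2) = ∫_{-1}^{1} f(θ)^2 dθ = 8/3.
Subtract a_0^2/2 = 2: Σ (a_n^2+b_n^2) = 2/3.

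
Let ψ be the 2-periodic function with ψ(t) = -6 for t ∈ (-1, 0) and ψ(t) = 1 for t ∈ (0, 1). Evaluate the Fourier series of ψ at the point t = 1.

-5/2

At t = 1 the one-sided limits are ψ(1^-) = 1 and ψ(1^+) = -6.
By Dirichlet's theorem the series converges to their average, [(1) + (-6)]/2 = -5/2.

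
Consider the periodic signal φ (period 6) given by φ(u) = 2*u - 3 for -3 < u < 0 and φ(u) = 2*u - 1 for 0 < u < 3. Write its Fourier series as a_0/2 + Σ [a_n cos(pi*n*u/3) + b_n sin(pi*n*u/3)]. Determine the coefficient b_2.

-6/pi

b_2 = 1/3 ∫_{-3}^{3} φ(u) sin(2*pi*u/3) du.
Split the integral at the breakpoints.
Integrating by parts (boundary term plus one more integral), an antiderivative of (2*u - 3) sin(2*pi*u/3) is -3*u*cos(2*pi*u/3)/pi + 9*sin(2*pi*u/3)/(2*pi**2) + 9*cos(2*pi*u/3)/(2*pi); evaluating from -3 to 0: ∫_{-3}^{0} (2*u - 3) sin(2*pi*u/3) du = (9/(2*pi)) - (27/(2*pi)) = -9/pi.
Integrating by parts (boundary term plus one more integral), an antiderivative of (2*u - 1) sin(2*pi*u/3) is -3*u*cos(2*pi*u/3)/pi + 9*sin(2*pi*u/3)/(2*pi**2) + 3*cos(2*pi*u/3)/(2*pi); evaluating from 0 to 3: ∫_{0}^{3} (2*u - 1) sin(2*pi*u/3) du = (-15/(2*pi)) - (3/(2*pi)) = -9/pi.
Summing the pieces and multiplying by (1/3) gives b_2 = -6/pi.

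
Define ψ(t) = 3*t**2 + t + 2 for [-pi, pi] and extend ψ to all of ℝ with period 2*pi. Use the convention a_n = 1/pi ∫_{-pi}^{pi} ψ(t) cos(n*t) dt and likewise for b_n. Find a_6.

a_6 = 1/pi ∫_{-pi}^{pi} ψ(t) cos(6*t) dt.
Integrating by parts twice (tabular method), an antiderivative of (3*t**2 + t + 2) cos(6*t) is t**2*sin(6*t)/2 + t*sin(6*t)/6 + t*cos(6*t)/6 + 11*sin(6*t)/36 + cos(6*t)/36; evaluating from -pi to pi: ∫_{-pi}^{pi} (3*t**2 + t + 2) cos(6*t) dt = (1/36 + pi/6) - (1/36 - pi/6) = pi/3.
Hence a_6 = (1/pi)·(pi/3) = 1/3.

1/3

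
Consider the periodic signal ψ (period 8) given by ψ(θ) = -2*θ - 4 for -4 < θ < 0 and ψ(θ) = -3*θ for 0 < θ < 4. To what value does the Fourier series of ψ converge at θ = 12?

-4

θ = 12 differs from θ = 4 by 1 full period(s), and the series is 8-periodic.
At θ = 4 the one-sided limits are ψ(4^-) = -12 and ψ(4^+) = 4.
By Dirichlet's theorem the series converges to their average, [(-12) + (4)]/2 = -4.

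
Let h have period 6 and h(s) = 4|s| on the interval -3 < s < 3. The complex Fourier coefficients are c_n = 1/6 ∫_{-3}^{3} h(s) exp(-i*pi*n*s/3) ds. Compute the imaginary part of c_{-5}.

Since h is real-valued, Im(c_{-5}) = -1/6 ∫_{-3}^{3} h(s) sin(-5*pi*s/3) ds = b_{5}/2.
(h is even, so the integrand is odd over a symmetric interval and the integral vanishes.)

0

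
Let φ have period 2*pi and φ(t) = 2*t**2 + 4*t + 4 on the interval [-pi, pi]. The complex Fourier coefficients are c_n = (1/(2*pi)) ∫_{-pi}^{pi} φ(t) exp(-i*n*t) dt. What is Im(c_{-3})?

4/3

Since φ is real-valued, Im(c_{-3}) = -(1/(2*pi)) ∫_{-pi}^{pi} φ(t) sin(-3*t) dt = b_{3}/2.
Integrating by parts twice (tabular method), an antiderivative of (2*t**2 + 4*t + 4) sin(-3*t) is 2*t**2*cos(3*t)/3 - 4*t*sin(3*t)/9 + 4*t*cos(3*t)/3 - 4*sin(3*t)/9 + 32*cos(3*t)/27; evaluating from -pi to pi: ∫_{-pi}^{pi} (2*t**2 + 4*t + 4) sin(-3*t) dt = (-2*pi**2/3 - 4*pi/3 - 32/27) - (-2*pi**2/3 - 32/27 + 4*pi/3) = -8*pi/3.
Hence Im(c_{-3}) = (-1/(2*pi))·(-8*pi/3) = 4/3.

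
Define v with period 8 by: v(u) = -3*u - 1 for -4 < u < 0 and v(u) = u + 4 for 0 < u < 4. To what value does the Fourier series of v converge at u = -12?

19/2

u = -12 differs from u = -4 by -1 full period(s), and the series is 8-periodic.
At u = -4 the one-sided limits are v(-4^-) = 8 and v(-4^+) = 11.
By Dirichlet's theorem the series converges to their average, [(8) + (11)]/2 = 19/2.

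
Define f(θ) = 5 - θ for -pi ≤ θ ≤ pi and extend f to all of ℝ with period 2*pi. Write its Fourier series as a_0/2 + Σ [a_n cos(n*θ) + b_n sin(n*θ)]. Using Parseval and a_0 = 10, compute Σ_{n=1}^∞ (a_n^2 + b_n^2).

Parseval: a_0^2/2 + Σ_{n≥1} (a_n^2+b_n^2) = 1/pi ∫_{-pi}^{pi} f(θ)^2 dθ = 2*pi**2/3 + 50.
Subtract a_0^2/2 = 50: Σ (a_n^2+b_n^2) = 2*pi**2/3.

2*pi**2/3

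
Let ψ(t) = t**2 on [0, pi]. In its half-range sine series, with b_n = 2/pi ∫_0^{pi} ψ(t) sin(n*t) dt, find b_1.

b_1 = 2/pi ∫_0^{pi} (t**2) sin(t) dt.
Integrating by parts twice (tabular method), an antiderivative of (t**2) sin(t) is -t**2*cos(t) + 2*t*sin(t) + 2*cos(t); evaluating from 0 to pi: ∫_{0}^{pi} (t**2) sin(t) dt = (-2 + pi**2) - (2) = -4 + pi**2.
Hence b_1 = (2/pi)·(-4 + pi**2) = -8/pi + 2*pi.

-8/pi + 2*pi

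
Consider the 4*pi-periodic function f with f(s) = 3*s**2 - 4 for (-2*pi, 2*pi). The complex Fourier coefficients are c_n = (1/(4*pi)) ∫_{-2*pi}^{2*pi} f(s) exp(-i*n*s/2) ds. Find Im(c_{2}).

Since f is real-valued, Im(c_{2}) = -(1/(4*pi)) ∫_{-2*pi}^{2*pi} f(s) sin(s) ds = -b_{2}/2.
(f is even, so the integrand is odd over a symmetric interval and the integral vanishes.)

0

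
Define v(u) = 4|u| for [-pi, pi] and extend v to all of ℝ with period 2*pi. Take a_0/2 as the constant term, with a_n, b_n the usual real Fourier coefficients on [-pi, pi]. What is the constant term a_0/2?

2*pi

a_0 = 1/pi ∫_{-pi}^{pi} v(u) du = 1/pi · (4*pi**2) = 4*pi.
So the constant term a_0/2 = 2*pi.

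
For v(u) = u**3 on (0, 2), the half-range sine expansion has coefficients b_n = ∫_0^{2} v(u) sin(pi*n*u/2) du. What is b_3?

b_3 = ∫_0^{2} (u**3) sin(3*pi*u/2) du.
Integrating by parts three times (tabular method), an antiderivative of (u**3) sin(3*pi*u/2) is -2*u**3*cos(3*pi*u/2)/(3*pi) + 4*u**2*sin(3*pi*u/2)/(3*pi**2) + 16*u*cos(3*pi*u/2)/(9*pi**3) - 32*sin(3*pi*u/2)/(27*pi**4); evaluating from 0 to 2: ∫_{0}^{2} (u**3) sin(3*pi*u/2) du = (16*(-2 + 3*pi**2)/(9*pi**3)) - (0) = 16*(-2 + 3*pi**2)/(9*pi**3).
Hence b_3 = 16*(-2 + 3*pi**2)/(9*pi**3).

16*(-2 + 3*pi**2)/(9*pi**3)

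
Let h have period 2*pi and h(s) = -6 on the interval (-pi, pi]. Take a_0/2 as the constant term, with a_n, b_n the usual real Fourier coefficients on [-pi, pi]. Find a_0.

-12

a_0 = 1/pi ∫_{-pi}^{pi} h(s) ds = 1/pi · (-12*pi) = -12.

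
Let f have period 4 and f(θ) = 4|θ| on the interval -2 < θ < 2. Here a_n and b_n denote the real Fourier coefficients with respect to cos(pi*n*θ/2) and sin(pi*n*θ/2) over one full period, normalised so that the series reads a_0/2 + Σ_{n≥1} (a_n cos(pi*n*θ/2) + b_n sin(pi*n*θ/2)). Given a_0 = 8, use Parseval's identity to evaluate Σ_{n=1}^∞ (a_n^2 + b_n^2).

32/3

Parseval: a_0^2/2 + Σ_{n≥1} (a_n^2+b_n^2) = 1/2 ∫_{-2}^{2} f(θ)^2 dθ = 128/3.
Subtract a_0^2/2 = 32: Σ (a_n^2+b_n^2) = 32/3.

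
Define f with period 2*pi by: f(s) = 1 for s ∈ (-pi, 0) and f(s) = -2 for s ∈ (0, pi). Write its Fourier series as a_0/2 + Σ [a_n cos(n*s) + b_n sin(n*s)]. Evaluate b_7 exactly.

-6/(7*pi)

b_7 = 1/pi ∫_{-pi}^{pi} f(s) sin(7*s) ds.
Split the integral at the breakpoints.
Directly, an antiderivative of (1) sin(7*s) is -cos(7*s)/7; evaluating from -pi to 0: ∫_{-pi}^{0} (1) sin(7*s) ds = (-1/7) - (1/7) = -2/7.
Directly, an antiderivative of (-2) sin(7*s) is 2*cos(7*s)/7; evaluating from 0 to pi: ∫_{0}^{pi} (-2) sin(7*s) ds = (-2/7) - (2/7) = -4/7.
Summing the pieces and multiplying by (1/pi) gives b_7 = -6/(7*pi).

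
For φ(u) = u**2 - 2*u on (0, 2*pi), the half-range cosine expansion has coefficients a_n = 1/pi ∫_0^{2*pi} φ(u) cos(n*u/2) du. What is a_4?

1

a_4 = 1/pi ∫_0^{2*pi} (u**2 - 2*u) cos(2*u) du.
Integrating by parts twice (tabular method), an antiderivative of (u**2 - 2*u) cos(2*u) is u**2*sin(2*u)/2 - u*sin(2*u) + u*cos(2*u)/2 - sin(2*u)/4 - cos(2*u)/2; evaluating from 0 to 2*pi: ∫_{0}^{2*pi} (u**2 - 2*u) cos(2*u) du = (-1/2 + pi) - (-1/2) = pi.
Hence a_4 = (1/pi)·(pi) = 1.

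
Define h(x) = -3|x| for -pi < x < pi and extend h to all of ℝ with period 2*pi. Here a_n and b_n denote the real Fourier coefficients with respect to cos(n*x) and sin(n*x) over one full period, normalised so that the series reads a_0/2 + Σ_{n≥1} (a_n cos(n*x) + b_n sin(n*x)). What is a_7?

a_7 = 1/pi ∫_{-pi}^{pi} h(x) cos(7*x) dx.
h is even and cos(7*x) is even, so the integrand is even and a_7 = 2/pi ∫_0^{pi} h(x) cos(7*x) dx.
Integrating by parts (boundary term plus one more integral), an antiderivative of (-3*x) cos(7*x) is -3*x*sin(7*x)/7 - 3*cos(7*x)/49; evaluating from 0 to pi: ∫_{0}^{pi} (-3*x) cos(7*x) dx = (3/49) - (-3/49) = 6/49.
Hence a_7 = (2/pi)·(6/49) = 12/(49*pi).

12/(49*pi)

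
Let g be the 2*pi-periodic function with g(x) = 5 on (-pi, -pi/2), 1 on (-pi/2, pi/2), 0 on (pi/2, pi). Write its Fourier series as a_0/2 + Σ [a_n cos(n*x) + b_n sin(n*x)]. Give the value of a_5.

a_5 = 1/pi ∫_{-pi}^{pi} g(x) cos(5*x) dx.
Split the integral at the breakpoints.
Directly, an antiderivative of (5) cos(5*x) is sin(5*x); evaluating from -pi to -pi/2: ∫_{-pi}^{-pi/2} (5) cos(5*x) dx = (-1) - (0) = -1.
Directly, an antiderivative of (1) cos(5*x) is sin(5*x)/5; evaluating from -pi/2 to pi/2: ∫_{-pi/2}^{pi/2} (1) cos(5*x) dx = (1/5) - (-1/5) = 2/5.
∫_{pi/2}^{pi} (0) cos(5*x) dx = 0.
Summing the pieces and multiplying by (1/pi) gives a_5 = -3/(5*pi).

-3/(5*pi)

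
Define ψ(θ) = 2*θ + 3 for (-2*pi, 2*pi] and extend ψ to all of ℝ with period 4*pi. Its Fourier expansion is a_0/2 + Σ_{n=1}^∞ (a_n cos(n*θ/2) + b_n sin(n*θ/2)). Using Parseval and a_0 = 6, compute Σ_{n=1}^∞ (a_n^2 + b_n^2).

Parseval: a_0^2/2 + Σ_{n≥1} (a_n^2+b_n^2) = (1/(2*pi)) ∫_{-2*pi}^{2*pi} ψ(θ)^2 dθ = 18 + 32*pi**2/3.
Subtract a_0^2/2 = 18: Σ (a_n^2+b_n^2) = 32*pi**2/3.

32*pi**2/3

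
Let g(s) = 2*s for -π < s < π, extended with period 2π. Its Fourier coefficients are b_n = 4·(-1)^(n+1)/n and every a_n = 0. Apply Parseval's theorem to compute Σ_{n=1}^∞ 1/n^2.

pi**2/6

Parseval: Σ b_n^2 = (1/π) ∫_{-π}^{π} g(s)^2 ds = 8*pi**2/3.
Σ b_n^2 = Σ 16/n^2, so Σ 1/n^2 = (8*pi**2/3)/16 = pi**2/6.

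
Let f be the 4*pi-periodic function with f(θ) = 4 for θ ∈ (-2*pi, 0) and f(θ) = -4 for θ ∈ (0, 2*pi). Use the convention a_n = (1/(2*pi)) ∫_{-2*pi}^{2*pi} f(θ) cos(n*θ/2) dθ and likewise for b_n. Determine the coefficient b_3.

-16/(3*pi)

b_3 = (1/(2*pi)) ∫_{-2*pi}^{2*pi} f(θ) sin(3*θ/2) dθ.
f is odd and sin(3*θ/2) is odd, so the integrand is even and b_3 = 1/pi ∫_0^{2*pi} f(θ) sin(3*θ/2) dθ.
Directly, an antiderivative of (-4) sin(3*θ/2) is 8*cos(3*θ/2)/3; evaluating from 0 to 2*pi: ∫_{0}^{2*pi} (-4) sin(3*θ/2) dθ = (-8/3) - (8/3) = -16/3.
Hence b_3 = (1/pi)·(-16/3) = -16/(3*pi).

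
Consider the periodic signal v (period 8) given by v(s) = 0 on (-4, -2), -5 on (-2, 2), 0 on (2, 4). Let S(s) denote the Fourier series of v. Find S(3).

v is continuous at s = 3 with value 0, so the series converges to 0 there.

0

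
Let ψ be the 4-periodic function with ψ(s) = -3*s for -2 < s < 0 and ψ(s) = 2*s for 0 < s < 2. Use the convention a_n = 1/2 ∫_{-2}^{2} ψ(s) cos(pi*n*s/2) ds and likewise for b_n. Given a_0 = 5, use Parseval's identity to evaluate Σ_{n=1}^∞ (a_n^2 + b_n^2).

Parseval: a_0^2/2 + Σ_{n≥1} (a_n^2+b_n^2) = 1/2 ∫_{-2}^{2} ψ(s)^2 ds = 52/3.
Subtract a_0^2/2 = 25/2: Σ (a_n^2+b_n^2) = 29/6.

29/6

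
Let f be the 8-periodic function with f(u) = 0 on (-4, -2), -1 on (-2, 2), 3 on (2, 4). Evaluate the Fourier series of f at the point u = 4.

3/2

u = 4 differs from u = -4 by 1 full period(s), and the series is 8-periodic.
At u = -4 the one-sided limits are f(-4^-) = 3 and f(-4^+) = 0.
By Dirichlet's theorem the series converges to their average, [(3) + (0)]/2 = 3/2.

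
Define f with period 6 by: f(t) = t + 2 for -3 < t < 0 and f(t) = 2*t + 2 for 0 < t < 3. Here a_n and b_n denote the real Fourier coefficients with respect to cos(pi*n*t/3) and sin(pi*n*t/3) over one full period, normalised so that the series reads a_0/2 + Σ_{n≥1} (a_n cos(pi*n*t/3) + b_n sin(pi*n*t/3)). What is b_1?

b_1 = 1/3 ∫_{-3}^{3} f(t) sin(pi*t/3) dt.
Split the integral at the breakpoints.
Integrating by parts (boundary term plus one more integral), an antiderivative of (t + 2) sin(pi*t/3) is -3*t*cos(pi*t/3)/pi + 9*sin(pi*t/3)/pi**2 - 6*cos(pi*t/3)/pi; evaluating from -3 to 0: ∫_{-3}^{0} (t + 2) sin(pi*t/3) dt = (-6/pi) - (-3/pi) = -3/pi.
Integrating by parts (boundary term plus one more integral), an antiderivative of (2*t + 2) sin(pi*t/3) is -6*t*cos(pi*t/3)/pi + 18*sin(pi*t/3)/pi**2 - 6*cos(pi*t/3)/pi; evaluating from 0 to 3: ∫_{0}^{3} (2*t + 2) sin(pi*t/3) dt = (24/pi) - (-6/pi) = 30/pi.
Summing the pieces and multiplying by (1/3) gives b_1 = 9/pi.

9/pi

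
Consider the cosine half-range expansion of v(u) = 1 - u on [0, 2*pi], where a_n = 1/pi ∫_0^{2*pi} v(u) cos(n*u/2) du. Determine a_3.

8/(9*pi)

a_3 = 1/pi ∫_0^{2*pi} (1 - u) cos(3*u/2) du.
Integrating by parts (boundary term plus one more integral), an antiderivative of (1 - u) cos(3*u/2) is -2*u*sin(3*u/2)/3 + 2*sin(3*u/2)/3 - 4*cos(3*u/2)/9; evaluating from 0 to 2*pi: ∫_{0}^{2*pi} (1 - u) cos(3*u/2) du = (4/9) - (-4/9) = 8/9.
Hence a_3 = (1/pi)·(8/9) = 8/(9*pi).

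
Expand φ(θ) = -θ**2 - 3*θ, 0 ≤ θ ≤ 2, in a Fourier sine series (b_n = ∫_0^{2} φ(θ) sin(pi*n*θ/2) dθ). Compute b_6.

b_6 = ∫_0^{2} (-θ**2 - 3*θ) sin(3*pi*θ) dθ.
Integrating by parts twice (tabular method), an antiderivative of (-θ**2 - 3*θ) sin(3*pi*θ) is θ**2*cos(3*pi*θ)/(3*pi) - 2*θ*sin(3*pi*θ)/(9*pi**2) + θ*cos(3*pi*θ)/pi - sin(3*pi*θ)/(3*pi**2) - 2*cos(3*pi*θ)/(27*pi**3); evaluating from 0 to 2: ∫_{0}^{2} (-θ**2 - 3*θ) sin(3*pi*θ) dθ = (2*(-1 + 45*pi**2)/(27*pi**3)) - (-2/(27*pi**3)) = 10/(3*pi).
Hence b_6 = 10/(3*pi).

10/(3*pi)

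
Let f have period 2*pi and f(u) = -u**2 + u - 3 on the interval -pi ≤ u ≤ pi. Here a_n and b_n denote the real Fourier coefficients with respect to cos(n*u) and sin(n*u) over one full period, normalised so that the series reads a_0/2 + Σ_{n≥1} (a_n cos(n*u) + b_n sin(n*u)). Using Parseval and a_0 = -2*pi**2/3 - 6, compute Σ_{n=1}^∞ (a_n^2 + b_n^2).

2*pi**2*(15 + 4*pi**2)/45

Parseval: a_0^2/2 + Σ_{n≥1} (a_n^2+b_n^2) = 1/pi ∫_{-pi}^{pi} f(u)^2 du = 18 + 2*pi**4/5 + 14*pi**2/3.
Subtract a_0^2/2 = 2*(9 + pi**2)**2/9: Σ (a_n^2+b_n^2) = 2*pi**2*(15 + 4*pi**2)/45.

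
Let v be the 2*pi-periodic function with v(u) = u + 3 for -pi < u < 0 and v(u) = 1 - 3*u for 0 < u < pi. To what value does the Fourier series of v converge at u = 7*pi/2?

u = 7*pi/2 differs from u = -pi/2 by 2 full period(s), and the series is 2*pi-periodic.
v is continuous at u = -pi/2 with value 3 - pi/2, so the series converges to 3 - pi/2 there.

3 - pi/2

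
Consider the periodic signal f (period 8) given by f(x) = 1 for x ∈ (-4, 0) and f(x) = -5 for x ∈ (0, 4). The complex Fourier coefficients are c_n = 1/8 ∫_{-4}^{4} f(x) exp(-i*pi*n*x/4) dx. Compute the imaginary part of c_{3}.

2/pi

Since f is real-valued, Im(c_{3}) = -1/8 ∫_{-4}^{4} f(x) sin(3*pi*x/4) dx = -b_{3}/2.
Split the integral at the breakpoints.
Directly, an antiderivative of (1) sin(3*pi*x/4) is -4*cos(3*pi*x/4)/(3*pi); evaluating from -4 to 0: ∫_{-4}^{0} (1) sin(3*pi*x/4) dx = (-4/(3*pi)) - (4/(3*pi)) = -8/(3*pi).
Directly, an antiderivative of (-5) sin(3*pi*x/4) is 20*cos(3*pi*x/4)/(3*pi); evaluating from 0 to 4: ∫_{0}^{4} (-5) sin(3*pi*x/4) dx = (-20/(3*pi)) - (20/(3*pi)) = -40/(3*pi).
So ∫_{-4}^{4} f(x) sin(3*pi*x/4) dx = -16/pi.
Hence Im(c_{3}) = (-1/8)·(-16/pi) = 2/pi.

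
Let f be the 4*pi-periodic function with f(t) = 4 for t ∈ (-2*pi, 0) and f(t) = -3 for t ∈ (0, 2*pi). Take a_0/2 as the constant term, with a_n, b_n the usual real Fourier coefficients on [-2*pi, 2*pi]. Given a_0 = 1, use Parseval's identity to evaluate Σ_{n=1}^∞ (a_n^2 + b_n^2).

Parseval: a_0^2/2 + Σ_{n≥1} (a_n^2+b_n^2) = (1/(2*pi)) ∫_{-2*pi}^{2*pi} f(t)^2 dt = 25.
Subtract a_0^2/2 = 1/2: Σ (a_n^2+b_n^2) = 49/2.

49/2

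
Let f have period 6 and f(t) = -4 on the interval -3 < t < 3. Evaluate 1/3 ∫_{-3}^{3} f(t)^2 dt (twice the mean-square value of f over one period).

1/3 ∫_{-3}^{3} f(t)^2 dt = 1/3 · (96) = 32.

32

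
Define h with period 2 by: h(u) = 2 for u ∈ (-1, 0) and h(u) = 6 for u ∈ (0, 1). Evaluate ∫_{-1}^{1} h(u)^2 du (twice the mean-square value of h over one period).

40

∫_{-1}^{1} h(u)^2 du = 40.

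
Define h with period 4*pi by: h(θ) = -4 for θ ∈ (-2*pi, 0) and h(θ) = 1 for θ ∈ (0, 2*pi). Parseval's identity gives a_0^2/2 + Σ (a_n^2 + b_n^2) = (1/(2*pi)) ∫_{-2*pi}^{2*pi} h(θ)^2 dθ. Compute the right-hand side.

(1/(2*pi)) ∫_{-2*pi}^{2*pi} h(θ)^2 dθ = (1/(2*pi)) · (34*pi) = 17.

17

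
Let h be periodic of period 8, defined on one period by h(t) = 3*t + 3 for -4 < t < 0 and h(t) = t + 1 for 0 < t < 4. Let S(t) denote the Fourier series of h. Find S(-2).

-3

h is continuous at t = -2 with value -3, so the series converges to -3 there.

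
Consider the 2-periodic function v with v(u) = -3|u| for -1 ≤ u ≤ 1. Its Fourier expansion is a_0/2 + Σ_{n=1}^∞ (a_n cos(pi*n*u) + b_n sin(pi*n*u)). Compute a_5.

a_5 = ∫_{-1}^{1} v(u) cos(5*pi*u) du.
v is even and cos(5*pi*u) is even, so the integrand is even and a_5 = 2 ∫_0^{1} v(u) cos(5*pi*u) du.
Integrating by parts (boundary term plus one more integral), an antiderivative of (-3*u) cos(5*pi*u) is -3*u*sin(5*pi*u)/(5*pi) - 3*cos(5*pi*u)/(25*pi**2); evaluating from 0 to 1: ∫_{0}^{1} (-3*u) cos(5*pi*u) du = (3/(25*pi**2)) - (-3/(25*pi**2)) = 6/(25*pi**2).
Hence a_5 = 2·(6/(25*pi**2)) = 12/(25*pi**2).

12/(25*pi**2)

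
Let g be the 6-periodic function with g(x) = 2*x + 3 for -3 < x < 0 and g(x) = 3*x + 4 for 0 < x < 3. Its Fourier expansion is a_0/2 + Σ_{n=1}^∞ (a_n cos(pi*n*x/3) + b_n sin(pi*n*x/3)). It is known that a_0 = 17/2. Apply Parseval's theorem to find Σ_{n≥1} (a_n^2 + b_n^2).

367/8

Parseval: a_0^2/2 + Σ_{n≥1} (a_n^2+b_n^2) = 1/3 ∫_{-3}^{3} g(x)^2 dx = 82.
Subtract a_0^2/2 = 289/8: Σ (a_n^2+b_n^2) = 367/8.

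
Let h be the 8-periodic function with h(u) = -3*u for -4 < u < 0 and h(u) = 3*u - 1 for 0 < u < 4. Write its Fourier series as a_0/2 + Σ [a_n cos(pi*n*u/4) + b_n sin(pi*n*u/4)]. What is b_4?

b_4 = 1/4 ∫_{-4}^{4} h(u) sin(pi*u) du.
Split the integral at the breakpoints.
Integrating by parts (boundary term plus one more integral), an antiderivative of (-3*u) sin(pi*u) is 3*u*cos(pi*u)/pi - 3*sin(pi*u)/pi**2; evaluating from -4 to 0: ∫_{-4}^{0} (-3*u) sin(pi*u) du = (0) - (-12/pi) = 12/pi.
Integrating by parts (boundary term plus one more integral), an antiderivative of (3*u - 1) sin(pi*u) is -3*u*cos(pi*u)/pi + 3*sin(pi*u)/pi**2 + cos(pi*u)/pi; evaluating from 0 to 4: ∫_{0}^{4} (3*u - 1) sin(pi*u) du = (-11/pi) - (1/pi) = -12/pi.
Summing the pieces and multiplying by (1/4) gives b_4 = 0.

0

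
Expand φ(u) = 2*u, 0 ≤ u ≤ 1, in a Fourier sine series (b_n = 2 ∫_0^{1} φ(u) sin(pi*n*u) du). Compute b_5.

4/(5*pi)

b_5 = 2 ∫_0^{1} (2*u) sin(5*pi*u) du.
Integrating by parts (boundary term plus one more integral), an antiderivative of (2*u) sin(5*pi*u) is -2*u*cos(5*pi*u)/(5*pi) + 2*sin(5*pi*u)/(25*pi**2); evaluating from 0 to 1: ∫_{0}^{1} (2*u) sin(5*pi*u) du = (2/(5*pi)) - (0) = 2/(5*pi).
Hence b_5 = 2·(2/(5*pi)) = 4/(5*pi).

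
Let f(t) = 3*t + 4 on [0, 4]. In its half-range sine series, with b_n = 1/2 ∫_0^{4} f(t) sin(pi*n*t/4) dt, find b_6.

-4/pi

b_6 = 1/2 ∫_0^{4} (3*t + 4) sin(3*pi*t/2) dt.
Integrating by parts (boundary term plus one more integral), an antiderivative of (3*t + 4) sin(3*pi*t/2) is -2*t*cos(3*pi*t/2)/pi + 4*sin(3*pi*t/2)/(3*pi**2) - 8*cos(3*pi*t/2)/(3*pi); evaluating from 0 to 4: ∫_{0}^{4} (3*t + 4) sin(3*pi*t/2) dt = (-32/(3*pi)) - (-8/(3*pi)) = -8/pi.
Hence b_6 = (1/2)·(-8/pi) = -4/pi.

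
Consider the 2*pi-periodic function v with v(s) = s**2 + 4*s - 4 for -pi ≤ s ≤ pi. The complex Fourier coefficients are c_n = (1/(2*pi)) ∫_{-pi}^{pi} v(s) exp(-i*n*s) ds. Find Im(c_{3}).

-4/3

Since v is real-valued, Im(c_{3}) = -(1/(2*pi)) ∫_{-pi}^{pi} v(s) sin(3*s) ds = -b_{3}/2.
Integrating by parts twice (tabular method), an antiderivative of (s**2 + 4*s - 4) sin(3*s) is -s**2*cos(3*s)/3 + 2*s*sin(3*s)/9 - 4*s*cos(3*s)/3 + 4*sin(3*s)/9 + 38*cos(3*s)/27; evaluating from -pi to pi: ∫_{-pi}^{pi} (s**2 + 4*s - 4) sin(3*s) ds = (-38/27 + pi**2/3 + 4*pi/3) - (-4*pi/3 - 38/27 + pi**2/3) = 8*pi/3.
Hence Im(c_{3}) = (-1/(2*pi))·(8*pi/3) = -4/3.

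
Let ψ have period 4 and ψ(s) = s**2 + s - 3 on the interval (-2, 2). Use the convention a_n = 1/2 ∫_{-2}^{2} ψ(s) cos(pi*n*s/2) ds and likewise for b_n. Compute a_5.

-16/(25*pi**2)

a_5 = 1/2 ∫_{-2}^{2} ψ(s) cos(5*pi*s/2) ds.
Integrating by parts twice (tabular method), an antiderivative of (s**2 + s - 3) cos(5*pi*s/2) is 2*s**2*sin(5*pi*s/2)/(5*pi) + 2*s*sin(5*pi*s/2)/(5*pi) + 8*s*cos(5*pi*s/2)/(25*pi**2) - 6*sin(5*pi*s/2)/(5*pi) - 16*sin(5*pi*s/2)/(125*pi**3) + 4*cos(5*pi*s/2)/(25*pi**2); evaluating from -2 to 2: ∫_{-2}^{2} (s**2 + s - 3) cos(5*pi*s/2) ds = (-4/(5*pi**2)) - (12/(25*pi**2)) = -32/(25*pi**2).
Hence a_5 = (1/2)·(-32/(25*pi**2)) = -16/(25*pi**2).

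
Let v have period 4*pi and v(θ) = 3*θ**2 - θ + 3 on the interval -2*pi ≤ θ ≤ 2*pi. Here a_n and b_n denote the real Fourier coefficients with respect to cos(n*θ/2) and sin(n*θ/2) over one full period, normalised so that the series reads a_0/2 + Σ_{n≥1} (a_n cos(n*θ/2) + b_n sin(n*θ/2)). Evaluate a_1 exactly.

a_1 = (1/(2*pi)) ∫_{-2*pi}^{2*pi} v(θ) cos(θ/2) dθ.
Integrating by parts twice (tabular method), an antiderivative of (3*θ**2 - θ + 3) cos(θ/2) is 6*θ**2*sin(θ/2) - 2*θ*sin(θ/2) + 24*θ*cos(θ/2) - 42*sin(θ/2) - 4*cos(θ/2); evaluating from -2*pi to 2*pi: ∫_{-2*pi}^{2*pi} (3*θ**2 - θ + 3) cos(θ/2) dθ = (4 - 48*pi) - (4 + 48*pi) = -96*pi.
Hence a_1 = (1/(2*pi))·(-96*pi) = -48.

-48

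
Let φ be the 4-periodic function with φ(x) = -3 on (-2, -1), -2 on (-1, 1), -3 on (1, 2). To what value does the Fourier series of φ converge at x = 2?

-3

φ is continuous at x = 2 with value -3, so the series converges to -3 there.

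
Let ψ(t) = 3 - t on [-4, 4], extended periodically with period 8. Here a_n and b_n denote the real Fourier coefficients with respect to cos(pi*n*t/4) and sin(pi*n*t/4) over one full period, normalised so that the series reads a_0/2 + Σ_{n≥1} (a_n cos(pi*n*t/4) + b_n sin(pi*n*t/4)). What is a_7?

0

a_7 = 1/4 ∫_{-4}^{4} ψ(t) cos(7*pi*t/4) dt.
Integrating by parts (boundary term plus one more integral), an antiderivative of (3 - t) cos(7*pi*t/4) is -4*t*sin(7*pi*t/4)/(7*pi) + 12*sin(7*pi*t/4)/(7*pi) - 16*cos(7*pi*t/4)/(49*pi**2); evaluating from -4 to 4: ∫_{-4}^{4} (3 - t) cos(7*pi*t/4) dt = (16/(49*pi**2)) - (16/(49*pi**2)) = 0.
Hence a_7 = (1/4)·(0) = 0.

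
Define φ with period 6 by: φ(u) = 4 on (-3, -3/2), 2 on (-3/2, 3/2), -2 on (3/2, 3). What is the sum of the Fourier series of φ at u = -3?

1

At u = -3 the one-sided limits are φ(-3^-) = -2 and φ(-3^+) = 4.
By Dirichlet's theorem the series converges to their average, [(-2) + (4)]/2 = 1.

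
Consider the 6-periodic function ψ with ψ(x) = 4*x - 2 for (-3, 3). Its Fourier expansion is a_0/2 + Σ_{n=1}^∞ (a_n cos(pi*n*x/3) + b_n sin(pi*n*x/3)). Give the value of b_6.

b_6 = 1/3 ∫_{-3}^{3} ψ(x) sin(2*pi*x) dx.
Integrating by parts (boundary term plus one more integral), an antiderivative of (4*x - 2) sin(2*pi*x) is -2*x*cos(2*pi*x)/pi + sin(2*pi*x)/pi**2 + cos(2*pi*x)/pi; evaluating from -3 to 3: ∫_{-3}^{3} (4*x - 2) sin(2*pi*x) dx = (-5/pi) - (7/pi) = -12/pi.
Hence b_6 = (1/3)·(-12/pi) = -4/pi.

-4/pi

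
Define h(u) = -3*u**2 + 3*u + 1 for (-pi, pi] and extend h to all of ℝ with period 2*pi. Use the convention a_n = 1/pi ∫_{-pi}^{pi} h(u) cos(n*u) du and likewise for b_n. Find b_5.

b_5 = 1/pi ∫_{-pi}^{pi} h(u) sin(5*u) du.
Integrating by parts twice (tabular method), an antiderivative of (-3*u**2 + 3*u + 1) sin(5*u) is 3*u**2*cos(5*u)/5 - 6*u*sin(5*u)/25 - 3*u*cos(5*u)/5 + 3*sin(5*u)/25 - 31*cos(5*u)/125; evaluating from -pi to pi: ∫_{-pi}^{pi} (-3*u**2 + 3*u + 1) sin(5*u) du = (-3*pi**2/5 + 31/125 + 3*pi/5) - (-3*pi**2/5 - 3*pi/5 + 31/125) = 6*pi/5.
Hence b_5 = (1/pi)·(6*pi/5) = 6/5.

6/5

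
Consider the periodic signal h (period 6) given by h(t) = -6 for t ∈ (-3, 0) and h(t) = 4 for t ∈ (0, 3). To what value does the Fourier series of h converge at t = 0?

At t = 0 the one-sided limits are h(0^-) = -6 and h(0^+) = 4.
By Dirichlet's theorem the series converges to their average, [(-6) + (4)]/2 = -1.

-1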